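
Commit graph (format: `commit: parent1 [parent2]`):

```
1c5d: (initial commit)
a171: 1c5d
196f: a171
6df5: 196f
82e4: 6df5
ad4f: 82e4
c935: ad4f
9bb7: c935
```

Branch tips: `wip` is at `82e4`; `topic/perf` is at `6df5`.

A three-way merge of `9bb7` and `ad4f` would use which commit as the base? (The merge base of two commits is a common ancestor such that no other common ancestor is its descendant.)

ad4f

Ancestors of 9bb7: {196f, 1c5d, 6df5, 82e4, 9bb7, a171, ad4f, c935}.
Ancestors of ad4f: {196f, 1c5d, 6df5, 82e4, a171, ad4f}.
Common ancestors: {196f, 1c5d, 6df5, 82e4, a171, ad4f}.
Among these, ad4f is not an ancestor of any other common ancestor — it is the merge base.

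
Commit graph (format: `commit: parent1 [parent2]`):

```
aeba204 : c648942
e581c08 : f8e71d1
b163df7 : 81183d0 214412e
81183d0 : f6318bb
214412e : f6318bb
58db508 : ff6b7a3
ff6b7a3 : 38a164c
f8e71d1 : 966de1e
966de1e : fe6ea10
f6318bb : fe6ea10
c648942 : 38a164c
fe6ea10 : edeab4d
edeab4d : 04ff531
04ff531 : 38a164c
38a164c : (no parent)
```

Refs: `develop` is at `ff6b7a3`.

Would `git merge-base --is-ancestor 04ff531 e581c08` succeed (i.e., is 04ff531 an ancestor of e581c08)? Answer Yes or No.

Ancestors of e581c08 (commits reachable by following parents): {04ff531, 38a164c, 966de1e, e581c08, edeab4d, f8e71d1, fe6ea10}.
04ff531 is in that set, so it is an ancestor of e581c08.

Yes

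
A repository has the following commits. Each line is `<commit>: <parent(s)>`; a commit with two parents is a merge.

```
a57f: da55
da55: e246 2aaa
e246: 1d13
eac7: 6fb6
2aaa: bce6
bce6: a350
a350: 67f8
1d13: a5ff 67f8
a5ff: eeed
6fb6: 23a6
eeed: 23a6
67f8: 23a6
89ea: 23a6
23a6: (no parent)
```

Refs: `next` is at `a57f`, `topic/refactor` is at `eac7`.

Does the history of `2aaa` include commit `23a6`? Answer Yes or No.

Yes

Ancestors of 2aaa (commits reachable by following parents): {23a6, 2aaa, 67f8, a350, bce6}.
23a6 is in that set, so it is an ancestor of 2aaa.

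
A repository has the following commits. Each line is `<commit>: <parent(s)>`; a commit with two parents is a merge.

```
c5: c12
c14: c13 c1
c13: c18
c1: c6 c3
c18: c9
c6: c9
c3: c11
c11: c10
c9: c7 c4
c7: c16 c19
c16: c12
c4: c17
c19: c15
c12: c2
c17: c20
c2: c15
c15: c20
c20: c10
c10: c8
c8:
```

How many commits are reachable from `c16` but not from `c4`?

Reachable from c16: {c10, c12, c15, c16, c2, c20, c8}.
Reachable from c4: {c10, c17, c20, c4, c8}.
In c16's history but not c4's: {c12, c15, c16, c2} — 4 commits.

4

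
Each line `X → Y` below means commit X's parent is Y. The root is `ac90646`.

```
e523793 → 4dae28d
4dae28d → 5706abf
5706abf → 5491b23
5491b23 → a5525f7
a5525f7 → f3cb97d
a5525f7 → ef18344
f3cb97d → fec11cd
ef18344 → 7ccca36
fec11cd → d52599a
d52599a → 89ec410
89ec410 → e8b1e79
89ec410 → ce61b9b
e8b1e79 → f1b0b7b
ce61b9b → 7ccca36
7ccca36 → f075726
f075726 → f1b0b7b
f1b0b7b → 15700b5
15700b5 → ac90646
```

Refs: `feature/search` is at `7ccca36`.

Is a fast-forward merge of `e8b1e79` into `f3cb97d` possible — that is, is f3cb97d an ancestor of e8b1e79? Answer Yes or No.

A fast-forward from f3cb97d to e8b1e79 is possible iff f3cb97d is an ancestor of e8b1e79.
Ancestors of e8b1e79: {15700b5, ac90646, e8b1e79, f1b0b7b}.
f3cb97d is not among them, so fast-forward is not possible.

No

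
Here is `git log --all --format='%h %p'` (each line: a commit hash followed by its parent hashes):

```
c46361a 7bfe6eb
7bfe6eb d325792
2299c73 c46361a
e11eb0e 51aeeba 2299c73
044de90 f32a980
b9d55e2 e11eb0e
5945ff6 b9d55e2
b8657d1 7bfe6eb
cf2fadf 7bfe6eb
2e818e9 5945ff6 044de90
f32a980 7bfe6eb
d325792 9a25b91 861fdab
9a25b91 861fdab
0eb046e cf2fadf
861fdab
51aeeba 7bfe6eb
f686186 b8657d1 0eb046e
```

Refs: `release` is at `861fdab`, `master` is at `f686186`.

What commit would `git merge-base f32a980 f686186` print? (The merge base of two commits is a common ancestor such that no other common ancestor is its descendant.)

7bfe6eb

Ancestors of f32a980: {7bfe6eb, 861fdab, 9a25b91, d325792, f32a980}.
Ancestors of f686186: {0eb046e, 7bfe6eb, 861fdab, 9a25b91, b8657d1, cf2fadf, d325792, f686186}.
Common ancestors: {7bfe6eb, 861fdab, 9a25b91, d325792}.
Among these, 7bfe6eb is not an ancestor of any other common ancestor — it is the merge base.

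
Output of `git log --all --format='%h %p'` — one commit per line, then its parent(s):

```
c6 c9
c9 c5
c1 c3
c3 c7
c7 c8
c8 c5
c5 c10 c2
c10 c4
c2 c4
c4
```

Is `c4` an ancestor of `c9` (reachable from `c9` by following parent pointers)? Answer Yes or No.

Yes

Ancestors of c9 (commits reachable by following parents): {c10, c2, c4, c5, c9}.
c4 is in that set, so it is an ancestor of c9.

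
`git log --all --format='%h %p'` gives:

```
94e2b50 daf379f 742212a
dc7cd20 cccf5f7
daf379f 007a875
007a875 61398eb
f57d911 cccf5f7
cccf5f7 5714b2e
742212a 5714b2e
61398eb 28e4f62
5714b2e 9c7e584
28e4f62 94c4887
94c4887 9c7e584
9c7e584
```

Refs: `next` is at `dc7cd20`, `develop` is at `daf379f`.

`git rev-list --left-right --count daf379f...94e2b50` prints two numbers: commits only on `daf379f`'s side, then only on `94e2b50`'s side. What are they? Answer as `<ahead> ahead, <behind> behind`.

Reachable from daf379f: {007a875, 28e4f62, 61398eb, 94c4887, 9c7e584, daf379f}.
Reachable from 94e2b50: {007a875, 28e4f62, 5714b2e, 61398eb, 742212a, 94c4887, 94e2b50, 9c7e584, daf379f}.
Only in daf379f's history (ahead): {} — 0.
Only in 94e2b50's history (behind): {5714b2e, 742212a, 94e2b50} — 3.

0 ahead, 3 behind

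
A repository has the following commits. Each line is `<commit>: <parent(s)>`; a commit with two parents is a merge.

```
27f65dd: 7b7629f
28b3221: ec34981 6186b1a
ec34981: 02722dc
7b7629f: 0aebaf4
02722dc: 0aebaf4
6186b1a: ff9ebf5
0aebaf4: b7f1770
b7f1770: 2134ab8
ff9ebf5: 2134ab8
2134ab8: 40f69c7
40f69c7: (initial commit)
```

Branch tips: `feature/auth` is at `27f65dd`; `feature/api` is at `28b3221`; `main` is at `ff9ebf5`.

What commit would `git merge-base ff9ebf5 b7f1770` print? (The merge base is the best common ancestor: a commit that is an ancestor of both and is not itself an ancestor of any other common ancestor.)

2134ab8

Ancestors of ff9ebf5: {2134ab8, 40f69c7, ff9ebf5}.
Ancestors of b7f1770: {2134ab8, 40f69c7, b7f1770}.
Common ancestors: {2134ab8, 40f69c7}.
Among these, 2134ab8 is not an ancestor of any other common ancestor — it is the merge base.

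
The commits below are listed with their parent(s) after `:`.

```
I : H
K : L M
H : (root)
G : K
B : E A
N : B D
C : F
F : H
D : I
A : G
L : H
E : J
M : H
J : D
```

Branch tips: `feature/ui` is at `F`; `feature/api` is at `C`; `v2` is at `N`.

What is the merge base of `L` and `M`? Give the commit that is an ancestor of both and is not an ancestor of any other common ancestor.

H

Ancestors of L: {H, L}.
Ancestors of M: {H, M}.
Common ancestors: {H}.
The only common ancestor is H, so it is the merge base.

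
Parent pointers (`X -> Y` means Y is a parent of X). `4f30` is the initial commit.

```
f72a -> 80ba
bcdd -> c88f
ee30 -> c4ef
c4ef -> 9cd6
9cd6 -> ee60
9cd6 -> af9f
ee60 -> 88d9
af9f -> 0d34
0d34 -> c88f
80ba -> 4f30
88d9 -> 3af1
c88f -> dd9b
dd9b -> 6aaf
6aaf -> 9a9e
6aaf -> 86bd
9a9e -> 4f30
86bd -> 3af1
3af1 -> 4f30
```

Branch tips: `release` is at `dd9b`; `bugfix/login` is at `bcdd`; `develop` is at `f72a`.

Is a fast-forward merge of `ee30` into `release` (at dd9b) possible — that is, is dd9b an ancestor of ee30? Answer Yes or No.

Yes

A fast-forward from dd9b to ee30 is possible iff dd9b is an ancestor of ee30.
Ancestors of ee30: {0d34, 3af1, 4f30, 6aaf, 86bd, 88d9, 9a9e, 9cd6, af9f, c4ef, c88f, dd9b, ee30, ee60}.
dd9b is among them, so fast-forward is possible.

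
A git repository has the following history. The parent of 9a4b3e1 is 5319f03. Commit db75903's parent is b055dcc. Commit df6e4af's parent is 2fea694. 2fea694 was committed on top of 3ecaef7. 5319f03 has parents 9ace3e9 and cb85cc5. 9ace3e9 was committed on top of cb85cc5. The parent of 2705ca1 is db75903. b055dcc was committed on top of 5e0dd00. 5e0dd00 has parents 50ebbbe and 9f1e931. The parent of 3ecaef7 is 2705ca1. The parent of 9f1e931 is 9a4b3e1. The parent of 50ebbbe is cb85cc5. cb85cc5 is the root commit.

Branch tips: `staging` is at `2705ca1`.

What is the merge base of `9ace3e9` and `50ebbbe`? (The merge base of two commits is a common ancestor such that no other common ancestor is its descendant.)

cb85cc5

Ancestors of 9ace3e9: {9ace3e9, cb85cc5}.
Ancestors of 50ebbbe: {50ebbbe, cb85cc5}.
Common ancestors: {cb85cc5}.
The only common ancestor is cb85cc5, so it is the merge base.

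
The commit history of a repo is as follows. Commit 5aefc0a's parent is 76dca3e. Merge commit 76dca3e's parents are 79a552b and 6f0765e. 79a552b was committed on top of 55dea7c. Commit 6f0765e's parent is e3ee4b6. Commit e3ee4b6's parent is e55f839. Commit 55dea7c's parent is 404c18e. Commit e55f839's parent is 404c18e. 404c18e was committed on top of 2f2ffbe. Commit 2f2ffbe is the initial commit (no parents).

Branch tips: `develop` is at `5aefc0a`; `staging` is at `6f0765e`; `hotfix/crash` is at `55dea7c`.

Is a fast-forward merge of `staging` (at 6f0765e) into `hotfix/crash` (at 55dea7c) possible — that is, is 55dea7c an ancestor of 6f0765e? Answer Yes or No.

No

A fast-forward from 55dea7c to 6f0765e is possible iff 55dea7c is an ancestor of 6f0765e.
Ancestors of 6f0765e: {2f2ffbe, 404c18e, 6f0765e, e3ee4b6, e55f839}.
55dea7c is not among them, so fast-forward is not possible.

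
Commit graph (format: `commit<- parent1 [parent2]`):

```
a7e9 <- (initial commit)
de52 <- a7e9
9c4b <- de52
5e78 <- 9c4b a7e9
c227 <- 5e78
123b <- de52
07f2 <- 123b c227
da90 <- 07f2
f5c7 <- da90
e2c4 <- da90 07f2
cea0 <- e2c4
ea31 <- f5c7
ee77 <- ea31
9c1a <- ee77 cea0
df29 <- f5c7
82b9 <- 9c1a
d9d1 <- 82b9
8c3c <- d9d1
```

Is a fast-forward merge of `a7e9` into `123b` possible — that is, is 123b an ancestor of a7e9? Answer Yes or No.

No

A fast-forward from 123b to a7e9 is possible iff 123b is an ancestor of a7e9.
Ancestors of a7e9: {a7e9}.
123b is not among them, so fast-forward is not possible.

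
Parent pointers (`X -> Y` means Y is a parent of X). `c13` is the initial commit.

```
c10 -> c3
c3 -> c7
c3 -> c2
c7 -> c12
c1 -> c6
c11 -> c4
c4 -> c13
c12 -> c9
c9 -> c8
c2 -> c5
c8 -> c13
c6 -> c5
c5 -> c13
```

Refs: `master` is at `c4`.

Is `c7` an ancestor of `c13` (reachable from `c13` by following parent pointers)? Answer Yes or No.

Ancestors of c13: {c13}.
c7 is not in that set, so it is not an ancestor of c13.

No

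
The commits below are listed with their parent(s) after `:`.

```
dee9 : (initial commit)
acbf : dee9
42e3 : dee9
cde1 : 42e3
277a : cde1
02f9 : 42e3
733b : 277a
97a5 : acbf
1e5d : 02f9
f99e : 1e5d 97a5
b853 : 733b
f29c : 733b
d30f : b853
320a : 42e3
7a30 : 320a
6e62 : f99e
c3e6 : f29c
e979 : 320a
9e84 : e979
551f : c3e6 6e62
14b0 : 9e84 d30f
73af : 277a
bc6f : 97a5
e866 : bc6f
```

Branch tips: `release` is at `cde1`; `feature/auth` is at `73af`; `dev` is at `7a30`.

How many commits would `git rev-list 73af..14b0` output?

7

Reachable from 14b0: {14b0, 277a, 320a, 42e3, 733b, 9e84, b853, cde1, d30f, dee9, e979}.
Reachable from 73af: {277a, 42e3, 73af, cde1, dee9}.
In 14b0's history but not 73af's: {14b0, 320a, 733b, 9e84, b853, d30f, e979} — 7 commits.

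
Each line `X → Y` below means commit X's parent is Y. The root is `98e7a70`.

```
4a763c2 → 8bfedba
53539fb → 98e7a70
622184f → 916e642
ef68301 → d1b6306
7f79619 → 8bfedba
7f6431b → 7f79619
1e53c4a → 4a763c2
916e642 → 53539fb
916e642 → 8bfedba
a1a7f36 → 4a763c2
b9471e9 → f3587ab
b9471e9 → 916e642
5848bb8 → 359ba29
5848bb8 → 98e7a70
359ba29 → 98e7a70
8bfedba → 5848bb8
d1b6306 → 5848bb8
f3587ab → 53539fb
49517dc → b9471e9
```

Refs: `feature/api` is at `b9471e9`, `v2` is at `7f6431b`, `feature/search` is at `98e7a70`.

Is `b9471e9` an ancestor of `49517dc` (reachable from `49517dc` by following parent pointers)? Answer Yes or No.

Yes

Ancestors of 49517dc (commits reachable by following parents): {359ba29, 49517dc, 53539fb, 5848bb8, 8bfedba, 916e642, 98e7a70, b9471e9, f3587ab}.
b9471e9 is in that set, so it is an ancestor of 49517dc.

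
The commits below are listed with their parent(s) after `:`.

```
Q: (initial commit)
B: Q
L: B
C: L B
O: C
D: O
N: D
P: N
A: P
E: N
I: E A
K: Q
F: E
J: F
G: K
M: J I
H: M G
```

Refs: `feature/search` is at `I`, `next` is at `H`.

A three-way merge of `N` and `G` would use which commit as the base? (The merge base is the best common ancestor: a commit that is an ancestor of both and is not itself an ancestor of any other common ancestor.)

Ancestors of N: {B, C, D, L, N, O, Q}.
Ancestors of G: {G, K, Q}.
Common ancestors: {Q}.
The only common ancestor is Q, so it is the merge base.

Q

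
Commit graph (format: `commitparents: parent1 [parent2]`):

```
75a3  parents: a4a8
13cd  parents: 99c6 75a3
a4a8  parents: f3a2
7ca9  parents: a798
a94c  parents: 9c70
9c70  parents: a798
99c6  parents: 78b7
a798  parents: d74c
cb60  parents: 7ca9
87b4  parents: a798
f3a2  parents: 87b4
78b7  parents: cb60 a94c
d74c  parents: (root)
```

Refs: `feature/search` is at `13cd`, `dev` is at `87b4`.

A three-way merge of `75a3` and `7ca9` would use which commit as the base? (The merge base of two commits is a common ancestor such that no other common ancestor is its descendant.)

Ancestors of 75a3: {75a3, 87b4, a4a8, a798, d74c, f3a2}.
Ancestors of 7ca9: {7ca9, a798, d74c}.
Common ancestors: {a798, d74c}.
Among these, a798 is not an ancestor of any other common ancestor — it is the merge base.

a798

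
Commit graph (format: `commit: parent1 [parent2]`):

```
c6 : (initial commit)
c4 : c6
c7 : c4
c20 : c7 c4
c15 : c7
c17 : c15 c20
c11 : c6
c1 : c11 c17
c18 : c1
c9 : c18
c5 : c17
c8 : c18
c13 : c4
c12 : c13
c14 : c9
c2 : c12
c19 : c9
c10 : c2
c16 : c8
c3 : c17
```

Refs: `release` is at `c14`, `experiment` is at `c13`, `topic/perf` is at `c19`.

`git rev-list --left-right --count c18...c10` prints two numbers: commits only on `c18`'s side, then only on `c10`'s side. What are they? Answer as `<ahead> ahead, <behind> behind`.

7 ahead, 4 behind

Reachable from c18: {c1, c11, c15, c17, c18, c20, c4, c6, c7}.
Reachable from c10: {c10, c12, c13, c2, c4, c6}.
Only in c18's history (ahead): {c1, c11, c15, c17, c18, c20, c7} — 7.
Only in c10's history (behind): {c10, c12, c13, c2} — 4.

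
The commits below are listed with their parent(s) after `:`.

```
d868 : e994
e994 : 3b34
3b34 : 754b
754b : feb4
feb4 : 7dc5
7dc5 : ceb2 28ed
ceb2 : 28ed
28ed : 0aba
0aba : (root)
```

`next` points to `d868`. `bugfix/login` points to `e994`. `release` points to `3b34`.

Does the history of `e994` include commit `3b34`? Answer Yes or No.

Yes

Ancestors of e994 (commits reachable by following parents): {0aba, 28ed, 3b34, 754b, 7dc5, ceb2, e994, feb4}.
3b34 is in that set, so it is an ancestor of e994.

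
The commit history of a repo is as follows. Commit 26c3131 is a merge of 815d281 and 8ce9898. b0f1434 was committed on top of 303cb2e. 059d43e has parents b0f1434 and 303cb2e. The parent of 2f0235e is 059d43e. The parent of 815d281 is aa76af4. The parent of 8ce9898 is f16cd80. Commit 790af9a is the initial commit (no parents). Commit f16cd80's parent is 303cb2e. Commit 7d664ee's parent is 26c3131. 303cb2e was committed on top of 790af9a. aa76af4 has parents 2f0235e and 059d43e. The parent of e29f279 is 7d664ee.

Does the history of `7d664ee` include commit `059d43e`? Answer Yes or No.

Ancestors of 7d664ee (commits reachable by following parents): {059d43e, 26c3131, 2f0235e, 303cb2e, 790af9a, 7d664ee, 815d281, 8ce9898, aa76af4, b0f1434, f16cd80}.
059d43e is in that set, so it is an ancestor of 7d664ee.

Yes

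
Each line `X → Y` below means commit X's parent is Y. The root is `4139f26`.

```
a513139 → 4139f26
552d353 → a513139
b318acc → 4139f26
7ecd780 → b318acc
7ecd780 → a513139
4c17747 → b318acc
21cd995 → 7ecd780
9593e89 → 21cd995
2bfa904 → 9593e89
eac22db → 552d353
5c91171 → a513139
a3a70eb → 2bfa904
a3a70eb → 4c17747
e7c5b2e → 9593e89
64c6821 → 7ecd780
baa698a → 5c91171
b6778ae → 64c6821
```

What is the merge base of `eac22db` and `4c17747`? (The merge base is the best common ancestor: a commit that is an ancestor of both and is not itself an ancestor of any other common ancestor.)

Ancestors of eac22db: {4139f26, 552d353, a513139, eac22db}.
Ancestors of 4c17747: {4139f26, 4c17747, b318acc}.
Common ancestors: {4139f26}.
The only common ancestor is 4139f26, so it is the merge base.

4139f26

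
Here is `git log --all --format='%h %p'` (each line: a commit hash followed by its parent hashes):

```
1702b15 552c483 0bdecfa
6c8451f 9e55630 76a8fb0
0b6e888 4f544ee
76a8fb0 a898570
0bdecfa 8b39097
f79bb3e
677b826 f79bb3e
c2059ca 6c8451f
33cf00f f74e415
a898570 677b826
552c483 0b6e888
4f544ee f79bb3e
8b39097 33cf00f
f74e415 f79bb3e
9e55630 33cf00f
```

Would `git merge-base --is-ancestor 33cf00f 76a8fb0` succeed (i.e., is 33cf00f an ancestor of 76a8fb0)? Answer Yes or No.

Ancestors of 76a8fb0: {677b826, 76a8fb0, a898570, f79bb3e}.
33cf00f is not in that set, so it is not an ancestor of 76a8fb0.

No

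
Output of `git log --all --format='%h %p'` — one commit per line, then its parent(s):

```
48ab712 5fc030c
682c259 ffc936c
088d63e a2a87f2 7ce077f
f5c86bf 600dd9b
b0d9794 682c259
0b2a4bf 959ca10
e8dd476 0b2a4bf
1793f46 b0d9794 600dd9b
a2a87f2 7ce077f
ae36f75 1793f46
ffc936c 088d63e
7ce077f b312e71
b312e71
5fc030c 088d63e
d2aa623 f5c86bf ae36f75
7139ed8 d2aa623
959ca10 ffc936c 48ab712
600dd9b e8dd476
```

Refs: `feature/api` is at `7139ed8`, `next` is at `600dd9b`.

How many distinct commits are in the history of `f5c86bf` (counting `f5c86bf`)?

12

Walking parent pointers from f5c86bf: reachable set = {088d63e, 0b2a4bf, 48ab712, 5fc030c, 600dd9b, 7ce077f, 959ca10, a2a87f2, b312e71, e8dd476, f5c86bf, ffc936c}.
That is 12 commits.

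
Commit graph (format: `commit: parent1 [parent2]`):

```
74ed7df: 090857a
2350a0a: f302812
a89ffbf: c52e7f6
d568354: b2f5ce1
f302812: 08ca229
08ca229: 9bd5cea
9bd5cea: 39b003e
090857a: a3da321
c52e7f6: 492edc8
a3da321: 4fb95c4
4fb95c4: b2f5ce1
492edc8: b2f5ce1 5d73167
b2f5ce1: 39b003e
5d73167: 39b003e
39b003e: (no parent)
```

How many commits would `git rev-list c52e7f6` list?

Walking parent pointers from c52e7f6: reachable set = {39b003e, 492edc8, 5d73167, b2f5ce1, c52e7f6}.
That is 5 commits.

5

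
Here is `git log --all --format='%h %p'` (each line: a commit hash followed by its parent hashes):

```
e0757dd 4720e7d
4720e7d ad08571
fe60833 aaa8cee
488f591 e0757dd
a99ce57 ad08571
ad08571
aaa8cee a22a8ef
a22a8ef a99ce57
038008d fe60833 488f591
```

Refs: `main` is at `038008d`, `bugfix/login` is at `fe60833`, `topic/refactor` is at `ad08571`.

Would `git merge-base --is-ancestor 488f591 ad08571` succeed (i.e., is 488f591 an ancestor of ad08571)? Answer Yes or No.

Ancestors of ad08571: {ad08571}.
488f591 is not in that set, so it is not an ancestor of ad08571.

No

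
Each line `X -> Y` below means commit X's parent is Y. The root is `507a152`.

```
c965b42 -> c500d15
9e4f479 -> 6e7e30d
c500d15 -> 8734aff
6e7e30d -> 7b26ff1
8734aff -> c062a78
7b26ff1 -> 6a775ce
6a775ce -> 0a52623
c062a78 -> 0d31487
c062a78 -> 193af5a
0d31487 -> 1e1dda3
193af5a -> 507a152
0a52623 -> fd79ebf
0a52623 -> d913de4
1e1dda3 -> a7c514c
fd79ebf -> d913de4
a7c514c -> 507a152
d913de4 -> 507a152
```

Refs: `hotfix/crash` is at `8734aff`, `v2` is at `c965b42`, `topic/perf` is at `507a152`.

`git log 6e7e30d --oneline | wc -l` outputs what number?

Walking parent pointers from 6e7e30d: reachable set = {0a52623, 507a152, 6a775ce, 6e7e30d, 7b26ff1, d913de4, fd79ebf}.
That is 7 commits.

7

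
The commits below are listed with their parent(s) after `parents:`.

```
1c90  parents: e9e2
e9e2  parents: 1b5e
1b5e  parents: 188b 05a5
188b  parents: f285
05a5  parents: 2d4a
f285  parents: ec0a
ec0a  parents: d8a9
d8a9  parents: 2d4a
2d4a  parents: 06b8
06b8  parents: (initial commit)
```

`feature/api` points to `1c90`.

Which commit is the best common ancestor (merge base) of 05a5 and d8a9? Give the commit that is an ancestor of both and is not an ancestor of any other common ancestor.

2d4a

Ancestors of 05a5: {05a5, 06b8, 2d4a}.
Ancestors of d8a9: {06b8, 2d4a, d8a9}.
Common ancestors: {06b8, 2d4a}.
Among these, 2d4a is not an ancestor of any other common ancestor — it is the merge base.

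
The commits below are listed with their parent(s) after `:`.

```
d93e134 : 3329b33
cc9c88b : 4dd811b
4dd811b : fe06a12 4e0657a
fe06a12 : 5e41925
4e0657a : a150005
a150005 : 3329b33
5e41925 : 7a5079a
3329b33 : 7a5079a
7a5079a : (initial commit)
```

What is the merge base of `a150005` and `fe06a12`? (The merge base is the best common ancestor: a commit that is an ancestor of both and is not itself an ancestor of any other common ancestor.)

7a5079a

Ancestors of a150005: {3329b33, 7a5079a, a150005}.
Ancestors of fe06a12: {5e41925, 7a5079a, fe06a12}.
Common ancestors: {7a5079a}.
The only common ancestor is 7a5079a, so it is the merge base.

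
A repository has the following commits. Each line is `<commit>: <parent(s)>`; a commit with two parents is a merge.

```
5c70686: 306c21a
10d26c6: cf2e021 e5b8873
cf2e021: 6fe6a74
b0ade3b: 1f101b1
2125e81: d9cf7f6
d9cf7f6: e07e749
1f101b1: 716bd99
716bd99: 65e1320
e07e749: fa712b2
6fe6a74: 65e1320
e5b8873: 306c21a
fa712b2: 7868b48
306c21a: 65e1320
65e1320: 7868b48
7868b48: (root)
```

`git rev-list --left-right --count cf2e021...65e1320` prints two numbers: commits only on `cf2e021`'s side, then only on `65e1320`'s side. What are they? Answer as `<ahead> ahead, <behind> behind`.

Reachable from cf2e021: {65e1320, 6fe6a74, 7868b48, cf2e021}.
Reachable from 65e1320: {65e1320, 7868b48}.
Only in cf2e021's history (ahead): {6fe6a74, cf2e021} — 2.
Only in 65e1320's history (behind): {} — 0.

2 ahead, 0 behind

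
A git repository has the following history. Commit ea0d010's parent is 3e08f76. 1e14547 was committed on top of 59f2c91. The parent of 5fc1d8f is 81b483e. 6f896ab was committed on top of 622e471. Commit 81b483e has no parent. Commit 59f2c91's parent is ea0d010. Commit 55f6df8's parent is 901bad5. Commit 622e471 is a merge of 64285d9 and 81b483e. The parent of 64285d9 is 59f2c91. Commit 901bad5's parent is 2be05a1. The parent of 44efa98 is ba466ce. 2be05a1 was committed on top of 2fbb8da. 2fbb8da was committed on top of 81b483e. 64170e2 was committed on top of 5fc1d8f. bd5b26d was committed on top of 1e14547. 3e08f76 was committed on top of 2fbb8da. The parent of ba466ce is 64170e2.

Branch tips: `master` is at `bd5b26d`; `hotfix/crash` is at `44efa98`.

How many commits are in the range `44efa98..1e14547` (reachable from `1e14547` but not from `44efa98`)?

5

Reachable from 1e14547: {1e14547, 2fbb8da, 3e08f76, 59f2c91, 81b483e, ea0d010}.
Reachable from 44efa98: {44efa98, 5fc1d8f, 64170e2, 81b483e, ba466ce}.
In 1e14547's history but not 44efa98's: {1e14547, 2fbb8da, 3e08f76, 59f2c91, ea0d010} — 5 commits.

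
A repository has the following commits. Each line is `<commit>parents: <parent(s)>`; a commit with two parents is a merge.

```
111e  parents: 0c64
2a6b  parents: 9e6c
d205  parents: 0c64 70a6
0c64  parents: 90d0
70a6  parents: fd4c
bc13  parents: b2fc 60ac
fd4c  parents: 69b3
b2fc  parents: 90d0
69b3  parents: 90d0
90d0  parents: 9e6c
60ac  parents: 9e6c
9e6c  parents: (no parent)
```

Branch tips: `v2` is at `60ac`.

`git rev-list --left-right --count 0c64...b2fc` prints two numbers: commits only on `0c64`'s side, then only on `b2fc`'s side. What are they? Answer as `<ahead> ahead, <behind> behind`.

Reachable from 0c64: {0c64, 90d0, 9e6c}.
Reachable from b2fc: {90d0, 9e6c, b2fc}.
Only in 0c64's history (ahead): {0c64} — 1.
Only in b2fc's history (behind): {b2fc} — 1.

1 ahead, 1 behind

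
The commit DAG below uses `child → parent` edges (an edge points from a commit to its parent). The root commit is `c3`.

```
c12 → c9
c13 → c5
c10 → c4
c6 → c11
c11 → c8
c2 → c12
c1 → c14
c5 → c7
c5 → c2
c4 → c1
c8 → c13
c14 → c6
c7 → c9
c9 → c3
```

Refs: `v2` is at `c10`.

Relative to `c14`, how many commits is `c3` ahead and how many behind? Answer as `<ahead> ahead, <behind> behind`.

0 ahead, 10 behind

Reachable from c3: {c3}.
Reachable from c14: {c11, c12, c13, c14, c2, c3, c5, c6, c7, c8, c9}.
Only in c3's history (ahead): {} — 0.
Only in c14's history (behind): {c11, c12, c13, c14, c2, c5, c6, c7, c8, c9} — 10.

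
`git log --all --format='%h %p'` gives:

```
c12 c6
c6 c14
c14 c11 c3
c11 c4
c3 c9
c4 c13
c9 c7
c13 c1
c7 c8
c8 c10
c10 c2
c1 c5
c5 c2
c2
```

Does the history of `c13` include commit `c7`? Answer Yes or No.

Ancestors of c13: {c1, c13, c2, c5}.
c7 is not in that set, so it is not an ancestor of c13.

No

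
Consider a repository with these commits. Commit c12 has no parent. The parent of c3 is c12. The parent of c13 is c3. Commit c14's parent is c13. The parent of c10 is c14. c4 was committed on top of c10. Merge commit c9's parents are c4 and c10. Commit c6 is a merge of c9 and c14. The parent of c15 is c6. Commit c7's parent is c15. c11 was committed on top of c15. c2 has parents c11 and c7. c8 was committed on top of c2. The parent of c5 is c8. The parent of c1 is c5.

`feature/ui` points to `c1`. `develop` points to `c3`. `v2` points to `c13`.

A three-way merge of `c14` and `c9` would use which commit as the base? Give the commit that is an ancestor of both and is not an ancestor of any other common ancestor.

c14

Ancestors of c14: {c12, c13, c14, c3}.
Ancestors of c9: {c10, c12, c13, c14, c3, c4, c9}.
Common ancestors: {c12, c13, c14, c3}.
Among these, c14 is not an ancestor of any other common ancestor — it is the merge base.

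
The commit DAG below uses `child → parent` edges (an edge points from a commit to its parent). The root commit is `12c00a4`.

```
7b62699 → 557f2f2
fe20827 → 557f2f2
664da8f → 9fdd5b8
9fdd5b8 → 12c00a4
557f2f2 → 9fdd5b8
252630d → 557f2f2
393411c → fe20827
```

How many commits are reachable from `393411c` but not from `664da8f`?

3

Reachable from 393411c: {12c00a4, 393411c, 557f2f2, 9fdd5b8, fe20827}.
Reachable from 664da8f: {12c00a4, 664da8f, 9fdd5b8}.
In 393411c's history but not 664da8f's: {393411c, 557f2f2, fe20827} — 3 commits.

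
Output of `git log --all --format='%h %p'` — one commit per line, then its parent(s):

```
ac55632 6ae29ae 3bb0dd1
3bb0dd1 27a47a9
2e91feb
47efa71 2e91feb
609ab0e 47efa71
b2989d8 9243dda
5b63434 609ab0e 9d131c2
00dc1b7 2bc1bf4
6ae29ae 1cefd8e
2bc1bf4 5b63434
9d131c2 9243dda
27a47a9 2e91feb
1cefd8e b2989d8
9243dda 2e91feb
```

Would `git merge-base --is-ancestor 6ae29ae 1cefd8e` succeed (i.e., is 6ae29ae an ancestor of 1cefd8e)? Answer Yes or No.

No

Ancestors of 1cefd8e: {1cefd8e, 2e91feb, 9243dda, b2989d8}.
6ae29ae is not in that set, so it is not an ancestor of 1cefd8e.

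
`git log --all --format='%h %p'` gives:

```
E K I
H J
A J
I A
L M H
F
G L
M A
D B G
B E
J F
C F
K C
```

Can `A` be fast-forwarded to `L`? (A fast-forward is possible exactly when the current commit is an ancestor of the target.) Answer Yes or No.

A fast-forward from A to L is possible iff A is an ancestor of L.
Ancestors of L: {A, F, H, J, L, M}.
A is among them, so fast-forward is possible.

Yes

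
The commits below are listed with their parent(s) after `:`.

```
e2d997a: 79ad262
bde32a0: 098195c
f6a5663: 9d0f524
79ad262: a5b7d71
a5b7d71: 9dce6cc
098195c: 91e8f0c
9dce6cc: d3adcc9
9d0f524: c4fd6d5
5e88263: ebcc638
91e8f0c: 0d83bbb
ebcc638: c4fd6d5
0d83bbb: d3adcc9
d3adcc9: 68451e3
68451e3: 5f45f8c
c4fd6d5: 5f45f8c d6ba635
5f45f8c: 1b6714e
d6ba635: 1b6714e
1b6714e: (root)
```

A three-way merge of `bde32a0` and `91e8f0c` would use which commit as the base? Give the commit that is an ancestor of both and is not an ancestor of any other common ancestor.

91e8f0c

Ancestors of bde32a0: {098195c, 0d83bbb, 1b6714e, 5f45f8c, 68451e3, 91e8f0c, bde32a0, d3adcc9}.
Ancestors of 91e8f0c: {0d83bbb, 1b6714e, 5f45f8c, 68451e3, 91e8f0c, d3adcc9}.
Common ancestors: {0d83bbb, 1b6714e, 5f45f8c, 68451e3, 91e8f0c, d3adcc9}.
Among these, 91e8f0c is not an ancestor of any other common ancestor — it is the merge base.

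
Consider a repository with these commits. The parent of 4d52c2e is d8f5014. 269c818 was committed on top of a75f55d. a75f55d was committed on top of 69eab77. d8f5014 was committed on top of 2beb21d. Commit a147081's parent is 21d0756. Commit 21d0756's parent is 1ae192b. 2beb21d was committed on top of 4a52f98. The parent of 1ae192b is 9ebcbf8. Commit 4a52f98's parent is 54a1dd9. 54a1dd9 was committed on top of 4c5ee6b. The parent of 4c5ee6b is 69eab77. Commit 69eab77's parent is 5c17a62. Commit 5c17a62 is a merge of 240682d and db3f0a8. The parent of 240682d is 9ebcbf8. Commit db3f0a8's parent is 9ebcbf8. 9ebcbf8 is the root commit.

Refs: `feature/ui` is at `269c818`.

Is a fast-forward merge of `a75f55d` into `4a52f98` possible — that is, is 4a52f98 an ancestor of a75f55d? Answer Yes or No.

No

A fast-forward from 4a52f98 to a75f55d is possible iff 4a52f98 is an ancestor of a75f55d.
Ancestors of a75f55d: {240682d, 5c17a62, 69eab77, 9ebcbf8, a75f55d, db3f0a8}.
4a52f98 is not among them, so fast-forward is not possible.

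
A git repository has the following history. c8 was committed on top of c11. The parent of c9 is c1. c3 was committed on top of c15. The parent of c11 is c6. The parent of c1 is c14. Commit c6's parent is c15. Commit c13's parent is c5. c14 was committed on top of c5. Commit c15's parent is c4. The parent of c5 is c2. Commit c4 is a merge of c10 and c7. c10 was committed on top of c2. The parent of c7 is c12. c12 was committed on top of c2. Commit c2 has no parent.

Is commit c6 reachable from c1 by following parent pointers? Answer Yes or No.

Ancestors of c1: {c1, c14, c2, c5}.
c6 is not in that set, so it is not an ancestor of c1.

No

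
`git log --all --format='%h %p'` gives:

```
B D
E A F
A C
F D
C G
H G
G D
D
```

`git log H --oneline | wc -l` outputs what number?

Walking parent pointers from H: reachable set = {D, G, H}.
That is 3 commits.

3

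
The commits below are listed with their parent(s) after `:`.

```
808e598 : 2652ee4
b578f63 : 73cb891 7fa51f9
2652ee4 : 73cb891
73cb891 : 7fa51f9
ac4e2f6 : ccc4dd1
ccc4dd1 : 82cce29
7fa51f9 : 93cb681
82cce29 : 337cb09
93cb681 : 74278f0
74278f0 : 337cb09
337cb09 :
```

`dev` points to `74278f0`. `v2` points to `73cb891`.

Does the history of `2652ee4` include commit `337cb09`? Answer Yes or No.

Yes

Ancestors of 2652ee4 (commits reachable by following parents): {2652ee4, 337cb09, 73cb891, 74278f0, 7fa51f9, 93cb681}.
337cb09 is in that set, so it is an ancestor of 2652ee4.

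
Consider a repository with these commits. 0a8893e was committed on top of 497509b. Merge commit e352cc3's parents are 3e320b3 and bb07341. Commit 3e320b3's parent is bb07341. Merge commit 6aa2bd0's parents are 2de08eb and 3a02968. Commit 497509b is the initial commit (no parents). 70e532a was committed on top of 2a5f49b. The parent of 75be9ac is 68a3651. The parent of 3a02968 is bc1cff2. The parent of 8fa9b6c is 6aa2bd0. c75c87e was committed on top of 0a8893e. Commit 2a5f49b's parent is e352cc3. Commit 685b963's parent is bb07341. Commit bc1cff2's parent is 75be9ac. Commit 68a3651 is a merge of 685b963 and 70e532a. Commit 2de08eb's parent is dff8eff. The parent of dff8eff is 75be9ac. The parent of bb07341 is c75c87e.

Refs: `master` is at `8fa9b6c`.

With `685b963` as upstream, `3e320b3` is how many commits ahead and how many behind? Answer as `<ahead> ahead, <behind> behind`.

1 ahead, 1 behind

Reachable from 3e320b3: {0a8893e, 3e320b3, 497509b, bb07341, c75c87e}.
Reachable from 685b963: {0a8893e, 497509b, 685b963, bb07341, c75c87e}.
Only in 3e320b3's history (ahead): {3e320b3} — 1.
Only in 685b963's history (behind): {685b963} — 1.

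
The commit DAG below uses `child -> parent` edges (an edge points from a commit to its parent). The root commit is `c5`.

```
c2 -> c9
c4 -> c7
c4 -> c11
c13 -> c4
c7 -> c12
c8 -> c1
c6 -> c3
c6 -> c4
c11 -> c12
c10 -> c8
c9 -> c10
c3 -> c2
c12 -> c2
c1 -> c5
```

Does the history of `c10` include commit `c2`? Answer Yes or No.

Ancestors of c10: {c1, c10, c5, c8}.
c2 is not in that set, so it is not an ancestor of c10.

No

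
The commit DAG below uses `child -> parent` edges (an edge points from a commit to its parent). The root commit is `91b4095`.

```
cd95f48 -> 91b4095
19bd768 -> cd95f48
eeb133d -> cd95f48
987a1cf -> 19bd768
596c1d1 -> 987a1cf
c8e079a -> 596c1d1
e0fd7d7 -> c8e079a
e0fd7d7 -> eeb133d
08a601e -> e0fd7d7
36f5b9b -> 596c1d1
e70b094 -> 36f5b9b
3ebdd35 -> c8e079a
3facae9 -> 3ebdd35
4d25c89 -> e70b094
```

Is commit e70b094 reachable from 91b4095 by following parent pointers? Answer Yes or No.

Ancestors of 91b4095: {91b4095}.
e70b094 is not in that set, so it is not an ancestor of 91b4095.

No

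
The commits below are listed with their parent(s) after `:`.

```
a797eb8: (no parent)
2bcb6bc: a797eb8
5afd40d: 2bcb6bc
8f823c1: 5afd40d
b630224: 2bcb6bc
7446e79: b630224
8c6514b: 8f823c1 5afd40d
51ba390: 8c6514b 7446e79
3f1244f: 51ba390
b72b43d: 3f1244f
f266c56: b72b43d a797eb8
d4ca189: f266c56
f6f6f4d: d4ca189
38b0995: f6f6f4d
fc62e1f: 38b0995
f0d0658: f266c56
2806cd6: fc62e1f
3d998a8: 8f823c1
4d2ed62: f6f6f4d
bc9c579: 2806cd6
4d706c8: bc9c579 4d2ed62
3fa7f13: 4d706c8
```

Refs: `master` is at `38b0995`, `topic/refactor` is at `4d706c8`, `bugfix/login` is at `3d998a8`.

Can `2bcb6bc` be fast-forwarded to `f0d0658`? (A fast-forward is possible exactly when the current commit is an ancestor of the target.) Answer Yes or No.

Yes

A fast-forward from 2bcb6bc to f0d0658 is possible iff 2bcb6bc is an ancestor of f0d0658.
Ancestors of f0d0658: {2bcb6bc, 3f1244f, 51ba390, 5afd40d, 7446e79, 8c6514b, 8f823c1, a797eb8, b630224, b72b43d, f0d0658, f266c56}.
2bcb6bc is among them, so fast-forward is possible.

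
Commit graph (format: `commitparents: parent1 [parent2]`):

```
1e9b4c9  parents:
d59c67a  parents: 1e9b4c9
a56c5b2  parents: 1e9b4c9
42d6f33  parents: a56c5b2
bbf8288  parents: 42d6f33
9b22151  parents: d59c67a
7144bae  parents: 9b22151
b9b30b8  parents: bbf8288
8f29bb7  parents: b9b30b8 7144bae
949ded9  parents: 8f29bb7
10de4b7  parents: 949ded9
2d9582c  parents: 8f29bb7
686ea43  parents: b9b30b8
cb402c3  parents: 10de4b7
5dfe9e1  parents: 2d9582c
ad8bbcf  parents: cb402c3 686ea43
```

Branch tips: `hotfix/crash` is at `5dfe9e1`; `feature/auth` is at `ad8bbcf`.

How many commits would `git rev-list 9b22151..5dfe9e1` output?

Reachable from 5dfe9e1: {1e9b4c9, 2d9582c, 42d6f33, 5dfe9e1, 7144bae, 8f29bb7, 9b22151, a56c5b2, b9b30b8, bbf8288, d59c67a}.
Reachable from 9b22151: {1e9b4c9, 9b22151, d59c67a}.
In 5dfe9e1's history but not 9b22151's: {2d9582c, 42d6f33, 5dfe9e1, 7144bae, 8f29bb7, a56c5b2, b9b30b8, bbf8288} — 8 commits.

8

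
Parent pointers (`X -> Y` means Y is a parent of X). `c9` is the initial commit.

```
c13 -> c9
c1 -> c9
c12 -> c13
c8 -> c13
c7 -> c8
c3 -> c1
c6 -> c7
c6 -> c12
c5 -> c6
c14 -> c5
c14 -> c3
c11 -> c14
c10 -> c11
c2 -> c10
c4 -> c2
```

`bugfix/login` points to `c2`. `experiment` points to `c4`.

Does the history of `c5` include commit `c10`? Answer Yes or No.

No

Ancestors of c5: {c12, c13, c5, c6, c7, c8, c9}.
c10 is not in that set, so it is not an ancestor of c5.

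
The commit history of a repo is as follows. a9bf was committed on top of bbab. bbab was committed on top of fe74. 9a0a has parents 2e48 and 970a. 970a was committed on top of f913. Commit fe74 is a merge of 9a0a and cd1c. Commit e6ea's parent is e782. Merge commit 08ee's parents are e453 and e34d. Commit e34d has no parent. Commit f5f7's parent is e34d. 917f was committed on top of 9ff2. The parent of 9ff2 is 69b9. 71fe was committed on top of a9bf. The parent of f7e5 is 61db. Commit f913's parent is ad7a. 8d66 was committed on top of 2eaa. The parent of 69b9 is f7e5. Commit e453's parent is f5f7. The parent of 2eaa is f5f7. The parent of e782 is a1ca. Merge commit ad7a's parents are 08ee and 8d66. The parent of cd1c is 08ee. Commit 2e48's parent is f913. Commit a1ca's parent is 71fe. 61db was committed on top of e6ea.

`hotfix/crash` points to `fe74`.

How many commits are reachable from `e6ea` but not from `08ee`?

Reachable from e6ea: {08ee, 2e48, 2eaa, 71fe, 8d66, 970a, 9a0a, a1ca, a9bf, ad7a, bbab, cd1c, e34d, e453, e6ea, e782, f5f7, f913, fe74}.
Reachable from 08ee: {08ee, e34d, e453, f5f7}.
In e6ea's history but not 08ee's: {2e48, 2eaa, 71fe, 8d66, 970a, 9a0a, a1ca, a9bf, ad7a, bbab, cd1c, e6ea, e782, f913, fe74} — 15 commits.

15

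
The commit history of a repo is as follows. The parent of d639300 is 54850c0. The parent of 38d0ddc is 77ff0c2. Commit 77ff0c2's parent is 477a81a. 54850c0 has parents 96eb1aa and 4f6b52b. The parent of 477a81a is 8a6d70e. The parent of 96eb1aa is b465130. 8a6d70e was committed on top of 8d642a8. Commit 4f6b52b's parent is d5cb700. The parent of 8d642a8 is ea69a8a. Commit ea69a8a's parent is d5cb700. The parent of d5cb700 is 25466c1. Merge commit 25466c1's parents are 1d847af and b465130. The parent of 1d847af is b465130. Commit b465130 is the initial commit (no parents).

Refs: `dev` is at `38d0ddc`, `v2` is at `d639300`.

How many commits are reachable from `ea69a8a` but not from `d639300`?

Reachable from ea69a8a: {1d847af, 25466c1, b465130, d5cb700, ea69a8a}.
Reachable from d639300: {1d847af, 25466c1, 4f6b52b, 54850c0, 96eb1aa, b465130, d5cb700, d639300}.
In ea69a8a's history but not d639300's: {ea69a8a} — 1 commit.

1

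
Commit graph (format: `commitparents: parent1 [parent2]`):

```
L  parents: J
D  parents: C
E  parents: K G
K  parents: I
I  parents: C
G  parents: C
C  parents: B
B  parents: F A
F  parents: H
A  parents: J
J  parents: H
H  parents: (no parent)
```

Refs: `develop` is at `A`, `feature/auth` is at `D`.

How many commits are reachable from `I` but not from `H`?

6

Reachable from I: {A, B, C, F, H, I, J}.
Reachable from H: {H}.
In I's history but not H's: {A, B, C, F, I, J} — 6 commits.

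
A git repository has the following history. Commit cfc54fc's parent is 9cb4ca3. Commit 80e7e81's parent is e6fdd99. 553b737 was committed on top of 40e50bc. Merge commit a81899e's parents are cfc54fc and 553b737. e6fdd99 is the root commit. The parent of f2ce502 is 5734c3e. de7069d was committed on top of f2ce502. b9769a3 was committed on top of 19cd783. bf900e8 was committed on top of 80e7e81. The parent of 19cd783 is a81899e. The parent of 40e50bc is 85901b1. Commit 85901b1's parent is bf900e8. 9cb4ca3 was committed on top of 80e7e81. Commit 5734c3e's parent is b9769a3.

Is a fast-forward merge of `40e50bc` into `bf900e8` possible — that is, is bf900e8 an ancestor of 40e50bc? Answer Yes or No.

A fast-forward from bf900e8 to 40e50bc is possible iff bf900e8 is an ancestor of 40e50bc.
Ancestors of 40e50bc: {40e50bc, 80e7e81, 85901b1, bf900e8, e6fdd99}.
bf900e8 is among them, so fast-forward is possible.

Yes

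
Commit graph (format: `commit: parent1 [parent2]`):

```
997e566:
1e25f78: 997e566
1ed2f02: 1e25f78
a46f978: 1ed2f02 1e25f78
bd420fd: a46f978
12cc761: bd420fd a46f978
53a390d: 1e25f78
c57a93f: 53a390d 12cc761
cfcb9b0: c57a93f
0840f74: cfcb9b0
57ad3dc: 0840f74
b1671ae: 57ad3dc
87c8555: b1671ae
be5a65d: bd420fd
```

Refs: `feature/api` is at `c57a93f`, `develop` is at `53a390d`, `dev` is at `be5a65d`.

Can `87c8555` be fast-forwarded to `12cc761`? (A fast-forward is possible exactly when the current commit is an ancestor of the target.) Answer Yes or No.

No

A fast-forward from 87c8555 to 12cc761 is possible iff 87c8555 is an ancestor of 12cc761.
Ancestors of 12cc761: {12cc761, 1e25f78, 1ed2f02, 997e566, a46f978, bd420fd}.
87c8555 is not among them, so fast-forward is not possible.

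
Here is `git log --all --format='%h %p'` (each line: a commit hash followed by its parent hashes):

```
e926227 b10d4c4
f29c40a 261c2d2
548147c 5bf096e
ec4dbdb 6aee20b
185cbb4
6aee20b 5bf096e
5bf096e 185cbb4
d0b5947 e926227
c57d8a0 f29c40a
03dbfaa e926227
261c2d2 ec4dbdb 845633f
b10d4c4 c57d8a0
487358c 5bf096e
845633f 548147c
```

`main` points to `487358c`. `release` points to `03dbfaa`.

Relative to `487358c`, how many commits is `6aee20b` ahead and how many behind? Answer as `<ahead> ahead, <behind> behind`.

Reachable from 6aee20b: {185cbb4, 5bf096e, 6aee20b}.
Reachable from 487358c: {185cbb4, 487358c, 5bf096e}.
Only in 6aee20b's history (ahead): {6aee20b} — 1.
Only in 487358c's history (behind): {487358c} — 1.

1 ahead, 1 behind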